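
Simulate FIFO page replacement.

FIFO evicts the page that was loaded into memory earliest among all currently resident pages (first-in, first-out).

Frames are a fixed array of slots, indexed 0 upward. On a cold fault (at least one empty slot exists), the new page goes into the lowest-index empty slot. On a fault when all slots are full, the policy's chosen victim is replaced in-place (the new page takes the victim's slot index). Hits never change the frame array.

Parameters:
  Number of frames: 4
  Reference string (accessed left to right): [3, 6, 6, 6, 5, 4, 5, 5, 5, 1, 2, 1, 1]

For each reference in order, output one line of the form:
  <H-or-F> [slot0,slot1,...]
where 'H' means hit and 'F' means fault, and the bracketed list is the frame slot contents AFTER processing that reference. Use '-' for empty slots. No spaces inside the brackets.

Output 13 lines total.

F [3,-,-,-]
F [3,6,-,-]
H [3,6,-,-]
H [3,6,-,-]
F [3,6,5,-]
F [3,6,5,4]
H [3,6,5,4]
H [3,6,5,4]
H [3,6,5,4]
F [1,6,5,4]
F [1,2,5,4]
H [1,2,5,4]
H [1,2,5,4]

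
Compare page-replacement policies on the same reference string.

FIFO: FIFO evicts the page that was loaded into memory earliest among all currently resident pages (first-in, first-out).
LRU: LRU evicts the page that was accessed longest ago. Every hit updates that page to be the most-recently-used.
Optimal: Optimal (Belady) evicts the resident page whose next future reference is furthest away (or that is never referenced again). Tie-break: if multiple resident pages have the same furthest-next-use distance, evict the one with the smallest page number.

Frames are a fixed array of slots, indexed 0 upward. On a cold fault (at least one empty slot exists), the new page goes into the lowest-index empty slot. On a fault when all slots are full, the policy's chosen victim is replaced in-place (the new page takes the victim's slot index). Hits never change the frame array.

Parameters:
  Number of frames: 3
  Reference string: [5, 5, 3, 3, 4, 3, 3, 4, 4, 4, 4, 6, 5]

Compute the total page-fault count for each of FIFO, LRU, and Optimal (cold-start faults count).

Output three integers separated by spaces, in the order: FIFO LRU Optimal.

--- FIFO ---
  step 0: ref 5 -> FAULT, frames=[5,-,-] (faults so far: 1)
  step 1: ref 5 -> HIT, frames=[5,-,-] (faults so far: 1)
  step 2: ref 3 -> FAULT, frames=[5,3,-] (faults so far: 2)
  step 3: ref 3 -> HIT, frames=[5,3,-] (faults so far: 2)
  step 4: ref 4 -> FAULT, frames=[5,3,4] (faults so far: 3)
  step 5: ref 3 -> HIT, frames=[5,3,4] (faults so far: 3)
  step 6: ref 3 -> HIT, frames=[5,3,4] (faults so far: 3)
  step 7: ref 4 -> HIT, frames=[5,3,4] (faults so far: 3)
  step 8: ref 4 -> HIT, frames=[5,3,4] (faults so far: 3)
  step 9: ref 4 -> HIT, frames=[5,3,4] (faults so far: 3)
  step 10: ref 4 -> HIT, frames=[5,3,4] (faults so far: 3)
  step 11: ref 6 -> FAULT, evict 5, frames=[6,3,4] (faults so far: 4)
  step 12: ref 5 -> FAULT, evict 3, frames=[6,5,4] (faults so far: 5)
  FIFO total faults: 5
--- LRU ---
  step 0: ref 5 -> FAULT, frames=[5,-,-] (faults so far: 1)
  step 1: ref 5 -> HIT, frames=[5,-,-] (faults so far: 1)
  step 2: ref 3 -> FAULT, frames=[5,3,-] (faults so far: 2)
  step 3: ref 3 -> HIT, frames=[5,3,-] (faults so far: 2)
  step 4: ref 4 -> FAULT, frames=[5,3,4] (faults so far: 3)
  step 5: ref 3 -> HIT, frames=[5,3,4] (faults so far: 3)
  step 6: ref 3 -> HIT, frames=[5,3,4] (faults so far: 3)
  step 7: ref 4 -> HIT, frames=[5,3,4] (faults so far: 3)
  step 8: ref 4 -> HIT, frames=[5,3,4] (faults so far: 3)
  step 9: ref 4 -> HIT, frames=[5,3,4] (faults so far: 3)
  step 10: ref 4 -> HIT, frames=[5,3,4] (faults so far: 3)
  step 11: ref 6 -> FAULT, evict 5, frames=[6,3,4] (faults so far: 4)
  step 12: ref 5 -> FAULT, evict 3, frames=[6,5,4] (faults so far: 5)
  LRU total faults: 5
--- Optimal ---
  step 0: ref 5 -> FAULT, frames=[5,-,-] (faults so far: 1)
  step 1: ref 5 -> HIT, frames=[5,-,-] (faults so far: 1)
  step 2: ref 3 -> FAULT, frames=[5,3,-] (faults so far: 2)
  step 3: ref 3 -> HIT, frames=[5,3,-] (faults so far: 2)
  step 4: ref 4 -> FAULT, frames=[5,3,4] (faults so far: 3)
  step 5: ref 3 -> HIT, frames=[5,3,4] (faults so far: 3)
  step 6: ref 3 -> HIT, frames=[5,3,4] (faults so far: 3)
  step 7: ref 4 -> HIT, frames=[5,3,4] (faults so far: 3)
  step 8: ref 4 -> HIT, frames=[5,3,4] (faults so far: 3)
  step 9: ref 4 -> HIT, frames=[5,3,4] (faults so far: 3)
  step 10: ref 4 -> HIT, frames=[5,3,4] (faults so far: 3)
  step 11: ref 6 -> FAULT, evict 3, frames=[5,6,4] (faults so far: 4)
  step 12: ref 5 -> HIT, frames=[5,6,4] (faults so far: 4)
  Optimal total faults: 4

Answer: 5 5 4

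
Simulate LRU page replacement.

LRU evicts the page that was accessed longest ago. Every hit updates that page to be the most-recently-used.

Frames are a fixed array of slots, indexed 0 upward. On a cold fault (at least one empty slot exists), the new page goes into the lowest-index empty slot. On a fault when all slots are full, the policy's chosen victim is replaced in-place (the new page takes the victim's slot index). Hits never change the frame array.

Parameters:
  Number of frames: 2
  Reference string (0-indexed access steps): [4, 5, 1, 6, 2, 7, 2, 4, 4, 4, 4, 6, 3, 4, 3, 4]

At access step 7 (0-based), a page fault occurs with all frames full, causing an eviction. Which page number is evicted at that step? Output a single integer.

Step 0: ref 4 -> FAULT, frames=[4,-]
Step 1: ref 5 -> FAULT, frames=[4,5]
Step 2: ref 1 -> FAULT, evict 4, frames=[1,5]
Step 3: ref 6 -> FAULT, evict 5, frames=[1,6]
Step 4: ref 2 -> FAULT, evict 1, frames=[2,6]
Step 5: ref 7 -> FAULT, evict 6, frames=[2,7]
Step 6: ref 2 -> HIT, frames=[2,7]
Step 7: ref 4 -> FAULT, evict 7, frames=[2,4]
At step 7: evicted page 7

Answer: 7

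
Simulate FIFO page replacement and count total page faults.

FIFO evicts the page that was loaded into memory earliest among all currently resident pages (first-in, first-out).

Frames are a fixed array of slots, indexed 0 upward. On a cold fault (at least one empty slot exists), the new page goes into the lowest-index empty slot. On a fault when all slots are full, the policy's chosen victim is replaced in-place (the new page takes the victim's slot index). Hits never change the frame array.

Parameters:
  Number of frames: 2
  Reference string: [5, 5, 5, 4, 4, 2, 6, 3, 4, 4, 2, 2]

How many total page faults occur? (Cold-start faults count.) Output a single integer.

Answer: 7

Derivation:
Step 0: ref 5 → FAULT, frames=[5,-]
Step 1: ref 5 → HIT, frames=[5,-]
Step 2: ref 5 → HIT, frames=[5,-]
Step 3: ref 4 → FAULT, frames=[5,4]
Step 4: ref 4 → HIT, frames=[5,4]
Step 5: ref 2 → FAULT (evict 5), frames=[2,4]
Step 6: ref 6 → FAULT (evict 4), frames=[2,6]
Step 7: ref 3 → FAULT (evict 2), frames=[3,6]
Step 8: ref 4 → FAULT (evict 6), frames=[3,4]
Step 9: ref 4 → HIT, frames=[3,4]
Step 10: ref 2 → FAULT (evict 3), frames=[2,4]
Step 11: ref 2 → HIT, frames=[2,4]
Total faults: 7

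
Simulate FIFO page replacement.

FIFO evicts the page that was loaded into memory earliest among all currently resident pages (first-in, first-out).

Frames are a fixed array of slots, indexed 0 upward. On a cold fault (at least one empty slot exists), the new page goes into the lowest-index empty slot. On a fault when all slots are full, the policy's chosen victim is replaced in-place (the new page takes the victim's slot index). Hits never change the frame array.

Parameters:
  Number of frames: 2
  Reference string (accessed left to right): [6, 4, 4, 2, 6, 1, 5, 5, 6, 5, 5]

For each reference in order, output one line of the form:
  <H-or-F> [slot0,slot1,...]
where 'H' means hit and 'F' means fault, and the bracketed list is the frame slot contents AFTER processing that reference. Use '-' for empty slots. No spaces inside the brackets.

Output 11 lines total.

F [6,-]
F [6,4]
H [6,4]
F [2,4]
F [2,6]
F [1,6]
F [1,5]
H [1,5]
F [6,5]
H [6,5]
H [6,5]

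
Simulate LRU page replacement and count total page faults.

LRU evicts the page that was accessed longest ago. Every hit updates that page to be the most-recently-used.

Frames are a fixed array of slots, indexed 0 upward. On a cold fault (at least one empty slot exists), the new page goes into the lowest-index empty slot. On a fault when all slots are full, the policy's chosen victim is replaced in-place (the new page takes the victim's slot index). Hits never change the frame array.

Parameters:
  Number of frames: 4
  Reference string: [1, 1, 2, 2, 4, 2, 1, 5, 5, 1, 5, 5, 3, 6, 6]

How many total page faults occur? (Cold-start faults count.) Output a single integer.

Answer: 6

Derivation:
Step 0: ref 1 → FAULT, frames=[1,-,-,-]
Step 1: ref 1 → HIT, frames=[1,-,-,-]
Step 2: ref 2 → FAULT, frames=[1,2,-,-]
Step 3: ref 2 → HIT, frames=[1,2,-,-]
Step 4: ref 4 → FAULT, frames=[1,2,4,-]
Step 5: ref 2 → HIT, frames=[1,2,4,-]
Step 6: ref 1 → HIT, frames=[1,2,4,-]
Step 7: ref 5 → FAULT, frames=[1,2,4,5]
Step 8: ref 5 → HIT, frames=[1,2,4,5]
Step 9: ref 1 → HIT, frames=[1,2,4,5]
Step 10: ref 5 → HIT, frames=[1,2,4,5]
Step 11: ref 5 → HIT, frames=[1,2,4,5]
Step 12: ref 3 → FAULT (evict 4), frames=[1,2,3,5]
Step 13: ref 6 → FAULT (evict 2), frames=[1,6,3,5]
Step 14: ref 6 → HIT, frames=[1,6,3,5]
Total faults: 6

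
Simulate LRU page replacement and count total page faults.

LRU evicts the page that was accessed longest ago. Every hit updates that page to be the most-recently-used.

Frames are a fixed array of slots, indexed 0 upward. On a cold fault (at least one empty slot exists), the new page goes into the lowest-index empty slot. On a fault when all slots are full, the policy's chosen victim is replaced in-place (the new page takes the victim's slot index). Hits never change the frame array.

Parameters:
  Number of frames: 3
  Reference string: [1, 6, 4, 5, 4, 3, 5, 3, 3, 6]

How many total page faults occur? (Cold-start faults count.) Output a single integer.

Step 0: ref 1 → FAULT, frames=[1,-,-]
Step 1: ref 6 → FAULT, frames=[1,6,-]
Step 2: ref 4 → FAULT, frames=[1,6,4]
Step 3: ref 5 → FAULT (evict 1), frames=[5,6,4]
Step 4: ref 4 → HIT, frames=[5,6,4]
Step 5: ref 3 → FAULT (evict 6), frames=[5,3,4]
Step 6: ref 5 → HIT, frames=[5,3,4]
Step 7: ref 3 → HIT, frames=[5,3,4]
Step 8: ref 3 → HIT, frames=[5,3,4]
Step 9: ref 6 → FAULT (evict 4), frames=[5,3,6]
Total faults: 6

Answer: 6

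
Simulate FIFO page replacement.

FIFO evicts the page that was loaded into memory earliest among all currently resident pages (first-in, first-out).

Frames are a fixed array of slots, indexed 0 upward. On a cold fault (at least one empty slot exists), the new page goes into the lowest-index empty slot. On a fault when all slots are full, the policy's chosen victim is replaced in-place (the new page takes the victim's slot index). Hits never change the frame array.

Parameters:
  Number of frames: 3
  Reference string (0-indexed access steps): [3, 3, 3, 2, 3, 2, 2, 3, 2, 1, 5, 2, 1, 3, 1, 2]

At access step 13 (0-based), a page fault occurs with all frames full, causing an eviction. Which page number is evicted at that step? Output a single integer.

Answer: 2

Derivation:
Step 0: ref 3 -> FAULT, frames=[3,-,-]
Step 1: ref 3 -> HIT, frames=[3,-,-]
Step 2: ref 3 -> HIT, frames=[3,-,-]
Step 3: ref 2 -> FAULT, frames=[3,2,-]
Step 4: ref 3 -> HIT, frames=[3,2,-]
Step 5: ref 2 -> HIT, frames=[3,2,-]
Step 6: ref 2 -> HIT, frames=[3,2,-]
Step 7: ref 3 -> HIT, frames=[3,2,-]
Step 8: ref 2 -> HIT, frames=[3,2,-]
Step 9: ref 1 -> FAULT, frames=[3,2,1]
Step 10: ref 5 -> FAULT, evict 3, frames=[5,2,1]
Step 11: ref 2 -> HIT, frames=[5,2,1]
Step 12: ref 1 -> HIT, frames=[5,2,1]
Step 13: ref 3 -> FAULT, evict 2, frames=[5,3,1]
At step 13: evicted page 2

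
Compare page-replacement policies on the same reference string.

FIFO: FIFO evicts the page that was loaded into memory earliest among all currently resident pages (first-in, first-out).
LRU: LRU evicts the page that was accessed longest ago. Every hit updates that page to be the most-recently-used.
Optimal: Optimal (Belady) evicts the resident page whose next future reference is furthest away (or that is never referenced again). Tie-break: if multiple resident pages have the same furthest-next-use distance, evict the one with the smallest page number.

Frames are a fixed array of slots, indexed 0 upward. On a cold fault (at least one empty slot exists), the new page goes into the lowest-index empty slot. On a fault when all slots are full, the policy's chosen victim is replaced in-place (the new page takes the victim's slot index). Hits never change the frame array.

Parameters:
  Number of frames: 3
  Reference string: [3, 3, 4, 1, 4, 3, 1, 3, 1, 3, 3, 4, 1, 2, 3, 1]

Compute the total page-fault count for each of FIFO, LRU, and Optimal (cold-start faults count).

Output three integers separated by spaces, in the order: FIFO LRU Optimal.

Answer: 5 5 4

Derivation:
--- FIFO ---
  step 0: ref 3 -> FAULT, frames=[3,-,-] (faults so far: 1)
  step 1: ref 3 -> HIT, frames=[3,-,-] (faults so far: 1)
  step 2: ref 4 -> FAULT, frames=[3,4,-] (faults so far: 2)
  step 3: ref 1 -> FAULT, frames=[3,4,1] (faults so far: 3)
  step 4: ref 4 -> HIT, frames=[3,4,1] (faults so far: 3)
  step 5: ref 3 -> HIT, frames=[3,4,1] (faults so far: 3)
  step 6: ref 1 -> HIT, frames=[3,4,1] (faults so far: 3)
  step 7: ref 3 -> HIT, frames=[3,4,1] (faults so far: 3)
  step 8: ref 1 -> HIT, frames=[3,4,1] (faults so far: 3)
  step 9: ref 3 -> HIT, frames=[3,4,1] (faults so far: 3)
  step 10: ref 3 -> HIT, frames=[3,4,1] (faults so far: 3)
  step 11: ref 4 -> HIT, frames=[3,4,1] (faults so far: 3)
  step 12: ref 1 -> HIT, frames=[3,4,1] (faults so far: 3)
  step 13: ref 2 -> FAULT, evict 3, frames=[2,4,1] (faults so far: 4)
  step 14: ref 3 -> FAULT, evict 4, frames=[2,3,1] (faults so far: 5)
  step 15: ref 1 -> HIT, frames=[2,3,1] (faults so far: 5)
  FIFO total faults: 5
--- LRU ---
  step 0: ref 3 -> FAULT, frames=[3,-,-] (faults so far: 1)
  step 1: ref 3 -> HIT, frames=[3,-,-] (faults so far: 1)
  step 2: ref 4 -> FAULT, frames=[3,4,-] (faults so far: 2)
  step 3: ref 1 -> FAULT, frames=[3,4,1] (faults so far: 3)
  step 4: ref 4 -> HIT, frames=[3,4,1] (faults so far: 3)
  step 5: ref 3 -> HIT, frames=[3,4,1] (faults so far: 3)
  step 6: ref 1 -> HIT, frames=[3,4,1] (faults so far: 3)
  step 7: ref 3 -> HIT, frames=[3,4,1] (faults so far: 3)
  step 8: ref 1 -> HIT, frames=[3,4,1] (faults so far: 3)
  step 9: ref 3 -> HIT, frames=[3,4,1] (faults so far: 3)
  step 10: ref 3 -> HIT, frames=[3,4,1] (faults so far: 3)
  step 11: ref 4 -> HIT, frames=[3,4,1] (faults so far: 3)
  step 12: ref 1 -> HIT, frames=[3,4,1] (faults so far: 3)
  step 13: ref 2 -> FAULT, evict 3, frames=[2,4,1] (faults so far: 4)
  step 14: ref 3 -> FAULT, evict 4, frames=[2,3,1] (faults so far: 5)
  step 15: ref 1 -> HIT, frames=[2,3,1] (faults so far: 5)
  LRU total faults: 5
--- Optimal ---
  step 0: ref 3 -> FAULT, frames=[3,-,-] (faults so far: 1)
  step 1: ref 3 -> HIT, frames=[3,-,-] (faults so far: 1)
  step 2: ref 4 -> FAULT, frames=[3,4,-] (faults so far: 2)
  step 3: ref 1 -> FAULT, frames=[3,4,1] (faults so far: 3)
  step 4: ref 4 -> HIT, frames=[3,4,1] (faults so far: 3)
  step 5: ref 3 -> HIT, frames=[3,4,1] (faults so far: 3)
  step 6: ref 1 -> HIT, frames=[3,4,1] (faults so far: 3)
  step 7: ref 3 -> HIT, frames=[3,4,1] (faults so far: 3)
  step 8: ref 1 -> HIT, frames=[3,4,1] (faults so far: 3)
  step 9: ref 3 -> HIT, frames=[3,4,1] (faults so far: 3)
  step 10: ref 3 -> HIT, frames=[3,4,1] (faults so far: 3)
  step 11: ref 4 -> HIT, frames=[3,4,1] (faults so far: 3)
  step 12: ref 1 -> HIT, frames=[3,4,1] (faults so far: 3)
  step 13: ref 2 -> FAULT, evict 4, frames=[3,2,1] (faults so far: 4)
  step 14: ref 3 -> HIT, frames=[3,2,1] (faults so far: 4)
  step 15: ref 1 -> HIT, frames=[3,2,1] (faults so far: 4)
  Optimal total faults: 4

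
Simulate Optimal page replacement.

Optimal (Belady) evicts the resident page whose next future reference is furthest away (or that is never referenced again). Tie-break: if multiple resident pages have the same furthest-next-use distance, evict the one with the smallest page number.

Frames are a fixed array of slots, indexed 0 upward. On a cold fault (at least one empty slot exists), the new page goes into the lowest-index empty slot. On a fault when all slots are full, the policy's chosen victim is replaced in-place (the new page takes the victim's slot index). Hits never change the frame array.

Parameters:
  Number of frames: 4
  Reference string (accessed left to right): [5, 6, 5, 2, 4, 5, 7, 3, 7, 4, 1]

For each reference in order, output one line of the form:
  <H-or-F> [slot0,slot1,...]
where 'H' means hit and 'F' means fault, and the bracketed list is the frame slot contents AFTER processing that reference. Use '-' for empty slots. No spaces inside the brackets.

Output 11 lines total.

F [5,-,-,-]
F [5,6,-,-]
H [5,6,-,-]
F [5,6,2,-]
F [5,6,2,4]
H [5,6,2,4]
F [5,6,7,4]
F [3,6,7,4]
H [3,6,7,4]
H [3,6,7,4]
F [1,6,7,4]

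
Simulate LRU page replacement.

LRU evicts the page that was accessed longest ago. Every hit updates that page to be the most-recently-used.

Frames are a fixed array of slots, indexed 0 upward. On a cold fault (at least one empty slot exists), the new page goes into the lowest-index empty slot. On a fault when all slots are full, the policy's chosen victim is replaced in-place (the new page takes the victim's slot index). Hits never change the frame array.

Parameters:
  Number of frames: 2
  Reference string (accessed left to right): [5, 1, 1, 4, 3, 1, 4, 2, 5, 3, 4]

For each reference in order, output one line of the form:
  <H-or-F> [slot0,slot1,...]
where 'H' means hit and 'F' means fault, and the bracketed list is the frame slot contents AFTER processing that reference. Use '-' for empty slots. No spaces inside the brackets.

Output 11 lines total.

F [5,-]
F [5,1]
H [5,1]
F [4,1]
F [4,3]
F [1,3]
F [1,4]
F [2,4]
F [2,5]
F [3,5]
F [3,4]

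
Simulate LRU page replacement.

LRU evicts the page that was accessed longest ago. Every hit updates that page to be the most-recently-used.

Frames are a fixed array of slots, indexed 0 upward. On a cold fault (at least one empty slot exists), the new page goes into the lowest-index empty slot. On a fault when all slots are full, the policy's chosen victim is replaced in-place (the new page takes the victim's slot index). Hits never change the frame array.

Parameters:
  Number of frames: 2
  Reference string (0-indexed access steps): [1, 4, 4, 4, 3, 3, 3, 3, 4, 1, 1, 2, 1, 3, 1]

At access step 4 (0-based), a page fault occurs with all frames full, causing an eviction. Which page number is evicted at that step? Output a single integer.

Answer: 1

Derivation:
Step 0: ref 1 -> FAULT, frames=[1,-]
Step 1: ref 4 -> FAULT, frames=[1,4]
Step 2: ref 4 -> HIT, frames=[1,4]
Step 3: ref 4 -> HIT, frames=[1,4]
Step 4: ref 3 -> FAULT, evict 1, frames=[3,4]
At step 4: evicted page 1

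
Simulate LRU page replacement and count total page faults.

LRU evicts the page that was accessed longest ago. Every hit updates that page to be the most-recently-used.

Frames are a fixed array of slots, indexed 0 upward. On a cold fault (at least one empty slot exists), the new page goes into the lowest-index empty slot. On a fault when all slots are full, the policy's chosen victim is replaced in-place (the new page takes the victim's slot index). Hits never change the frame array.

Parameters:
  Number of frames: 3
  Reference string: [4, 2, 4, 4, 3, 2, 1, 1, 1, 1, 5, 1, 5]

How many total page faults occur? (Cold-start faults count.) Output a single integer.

Step 0: ref 4 → FAULT, frames=[4,-,-]
Step 1: ref 2 → FAULT, frames=[4,2,-]
Step 2: ref 4 → HIT, frames=[4,2,-]
Step 3: ref 4 → HIT, frames=[4,2,-]
Step 4: ref 3 → FAULT, frames=[4,2,3]
Step 5: ref 2 → HIT, frames=[4,2,3]
Step 6: ref 1 → FAULT (evict 4), frames=[1,2,3]
Step 7: ref 1 → HIT, frames=[1,2,3]
Step 8: ref 1 → HIT, frames=[1,2,3]
Step 9: ref 1 → HIT, frames=[1,2,3]
Step 10: ref 5 → FAULT (evict 3), frames=[1,2,5]
Step 11: ref 1 → HIT, frames=[1,2,5]
Step 12: ref 5 → HIT, frames=[1,2,5]
Total faults: 5

Answer: 5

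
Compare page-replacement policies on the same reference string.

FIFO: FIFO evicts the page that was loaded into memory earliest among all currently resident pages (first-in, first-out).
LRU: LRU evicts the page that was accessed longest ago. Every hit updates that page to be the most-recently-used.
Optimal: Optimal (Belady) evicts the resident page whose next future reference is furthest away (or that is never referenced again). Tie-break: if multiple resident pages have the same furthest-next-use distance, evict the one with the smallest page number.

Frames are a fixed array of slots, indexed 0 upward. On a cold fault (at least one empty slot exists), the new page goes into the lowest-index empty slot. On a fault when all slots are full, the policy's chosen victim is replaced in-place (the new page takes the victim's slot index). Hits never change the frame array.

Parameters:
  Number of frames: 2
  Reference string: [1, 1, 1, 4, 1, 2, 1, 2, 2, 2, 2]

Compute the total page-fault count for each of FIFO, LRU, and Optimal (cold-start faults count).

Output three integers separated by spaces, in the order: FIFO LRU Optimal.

Answer: 4 3 3

Derivation:
--- FIFO ---
  step 0: ref 1 -> FAULT, frames=[1,-] (faults so far: 1)
  step 1: ref 1 -> HIT, frames=[1,-] (faults so far: 1)
  step 2: ref 1 -> HIT, frames=[1,-] (faults so far: 1)
  step 3: ref 4 -> FAULT, frames=[1,4] (faults so far: 2)
  step 4: ref 1 -> HIT, frames=[1,4] (faults so far: 2)
  step 5: ref 2 -> FAULT, evict 1, frames=[2,4] (faults so far: 3)
  step 6: ref 1 -> FAULT, evict 4, frames=[2,1] (faults so far: 4)
  step 7: ref 2 -> HIT, frames=[2,1] (faults so far: 4)
  step 8: ref 2 -> HIT, frames=[2,1] (faults so far: 4)
  step 9: ref 2 -> HIT, frames=[2,1] (faults so far: 4)
  step 10: ref 2 -> HIT, frames=[2,1] (faults so far: 4)
  FIFO total faults: 4
--- LRU ---
  step 0: ref 1 -> FAULT, frames=[1,-] (faults so far: 1)
  step 1: ref 1 -> HIT, frames=[1,-] (faults so far: 1)
  step 2: ref 1 -> HIT, frames=[1,-] (faults so far: 1)
  step 3: ref 4 -> FAULT, frames=[1,4] (faults so far: 2)
  step 4: ref 1 -> HIT, frames=[1,4] (faults so far: 2)
  step 5: ref 2 -> FAULT, evict 4, frames=[1,2] (faults so far: 3)
  step 6: ref 1 -> HIT, frames=[1,2] (faults so far: 3)
  step 7: ref 2 -> HIT, frames=[1,2] (faults so far: 3)
  step 8: ref 2 -> HIT, frames=[1,2] (faults so far: 3)
  step 9: ref 2 -> HIT, frames=[1,2] (faults so far: 3)
  step 10: ref 2 -> HIT, frames=[1,2] (faults so far: 3)
  LRU total faults: 3
--- Optimal ---
  step 0: ref 1 -> FAULT, frames=[1,-] (faults so far: 1)
  step 1: ref 1 -> HIT, frames=[1,-] (faults so far: 1)
  step 2: ref 1 -> HIT, frames=[1,-] (faults so far: 1)
  step 3: ref 4 -> FAULT, frames=[1,4] (faults so far: 2)
  step 4: ref 1 -> HIT, frames=[1,4] (faults so far: 2)
  step 5: ref 2 -> FAULT, evict 4, frames=[1,2] (faults so far: 3)
  step 6: ref 1 -> HIT, frames=[1,2] (faults so far: 3)
  step 7: ref 2 -> HIT, frames=[1,2] (faults so far: 3)
  step 8: ref 2 -> HIT, frames=[1,2] (faults so far: 3)
  step 9: ref 2 -> HIT, frames=[1,2] (faults so far: 3)
  step 10: ref 2 -> HIT, frames=[1,2] (faults so far: 3)
  Optimal total faults: 3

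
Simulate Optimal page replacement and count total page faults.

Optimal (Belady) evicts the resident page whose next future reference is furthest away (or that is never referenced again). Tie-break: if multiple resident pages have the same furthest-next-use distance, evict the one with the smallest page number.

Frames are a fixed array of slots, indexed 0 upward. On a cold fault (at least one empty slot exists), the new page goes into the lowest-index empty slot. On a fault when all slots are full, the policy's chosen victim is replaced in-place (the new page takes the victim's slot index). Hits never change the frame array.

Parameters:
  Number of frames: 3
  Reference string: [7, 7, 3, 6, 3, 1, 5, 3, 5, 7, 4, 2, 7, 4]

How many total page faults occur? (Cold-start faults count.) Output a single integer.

Answer: 7

Derivation:
Step 0: ref 7 → FAULT, frames=[7,-,-]
Step 1: ref 7 → HIT, frames=[7,-,-]
Step 2: ref 3 → FAULT, frames=[7,3,-]
Step 3: ref 6 → FAULT, frames=[7,3,6]
Step 4: ref 3 → HIT, frames=[7,3,6]
Step 5: ref 1 → FAULT (evict 6), frames=[7,3,1]
Step 6: ref 5 → FAULT (evict 1), frames=[7,3,5]
Step 7: ref 3 → HIT, frames=[7,3,5]
Step 8: ref 5 → HIT, frames=[7,3,5]
Step 9: ref 7 → HIT, frames=[7,3,5]
Step 10: ref 4 → FAULT (evict 3), frames=[7,4,5]
Step 11: ref 2 → FAULT (evict 5), frames=[7,4,2]
Step 12: ref 7 → HIT, frames=[7,4,2]
Step 13: ref 4 → HIT, frames=[7,4,2]
Total faults: 7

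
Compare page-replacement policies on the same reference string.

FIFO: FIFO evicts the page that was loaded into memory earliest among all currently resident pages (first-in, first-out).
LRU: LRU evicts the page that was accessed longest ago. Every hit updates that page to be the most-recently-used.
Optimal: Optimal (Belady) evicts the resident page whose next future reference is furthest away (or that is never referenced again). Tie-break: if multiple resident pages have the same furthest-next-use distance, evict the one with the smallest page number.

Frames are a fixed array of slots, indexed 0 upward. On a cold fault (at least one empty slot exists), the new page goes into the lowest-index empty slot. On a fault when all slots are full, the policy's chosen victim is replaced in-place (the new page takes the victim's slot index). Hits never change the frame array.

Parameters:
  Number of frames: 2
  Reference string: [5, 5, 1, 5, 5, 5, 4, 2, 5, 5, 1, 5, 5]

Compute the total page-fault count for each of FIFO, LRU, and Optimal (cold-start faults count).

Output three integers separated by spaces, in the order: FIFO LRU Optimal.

Answer: 6 6 5

Derivation:
--- FIFO ---
  step 0: ref 5 -> FAULT, frames=[5,-] (faults so far: 1)
  step 1: ref 5 -> HIT, frames=[5,-] (faults so far: 1)
  step 2: ref 1 -> FAULT, frames=[5,1] (faults so far: 2)
  step 3: ref 5 -> HIT, frames=[5,1] (faults so far: 2)
  step 4: ref 5 -> HIT, frames=[5,1] (faults so far: 2)
  step 5: ref 5 -> HIT, frames=[5,1] (faults so far: 2)
  step 6: ref 4 -> FAULT, evict 5, frames=[4,1] (faults so far: 3)
  step 7: ref 2 -> FAULT, evict 1, frames=[4,2] (faults so far: 4)
  step 8: ref 5 -> FAULT, evict 4, frames=[5,2] (faults so far: 5)
  step 9: ref 5 -> HIT, frames=[5,2] (faults so far: 5)
  step 10: ref 1 -> FAULT, evict 2, frames=[5,1] (faults so far: 6)
  step 11: ref 5 -> HIT, frames=[5,1] (faults so far: 6)
  step 12: ref 5 -> HIT, frames=[5,1] (faults so far: 6)
  FIFO total faults: 6
--- LRU ---
  step 0: ref 5 -> FAULT, frames=[5,-] (faults so far: 1)
  step 1: ref 5 -> HIT, frames=[5,-] (faults so far: 1)
  step 2: ref 1 -> FAULT, frames=[5,1] (faults so far: 2)
  step 3: ref 5 -> HIT, frames=[5,1] (faults so far: 2)
  step 4: ref 5 -> HIT, frames=[5,1] (faults so far: 2)
  step 5: ref 5 -> HIT, frames=[5,1] (faults so far: 2)
  step 6: ref 4 -> FAULT, evict 1, frames=[5,4] (faults so far: 3)
  step 7: ref 2 -> FAULT, evict 5, frames=[2,4] (faults so far: 4)
  step 8: ref 5 -> FAULT, evict 4, frames=[2,5] (faults so far: 5)
  step 9: ref 5 -> HIT, frames=[2,5] (faults so far: 5)
  step 10: ref 1 -> FAULT, evict 2, frames=[1,5] (faults so far: 6)
  step 11: ref 5 -> HIT, frames=[1,5] (faults so far: 6)
  step 12: ref 5 -> HIT, frames=[1,5] (faults so far: 6)
  LRU total faults: 6
--- Optimal ---
  step 0: ref 5 -> FAULT, frames=[5,-] (faults so far: 1)
  step 1: ref 5 -> HIT, frames=[5,-] (faults so far: 1)
  step 2: ref 1 -> FAULT, frames=[5,1] (faults so far: 2)
  step 3: ref 5 -> HIT, frames=[5,1] (faults so far: 2)
  step 4: ref 5 -> HIT, frames=[5,1] (faults so far: 2)
  step 5: ref 5 -> HIT, frames=[5,1] (faults so far: 2)
  step 6: ref 4 -> FAULT, evict 1, frames=[5,4] (faults so far: 3)
  step 7: ref 2 -> FAULT, evict 4, frames=[5,2] (faults so far: 4)
  step 8: ref 5 -> HIT, frames=[5,2] (faults so far: 4)
  step 9: ref 5 -> HIT, frames=[5,2] (faults so far: 4)
  step 10: ref 1 -> FAULT, evict 2, frames=[5,1] (faults so far: 5)
  step 11: ref 5 -> HIT, frames=[5,1] (faults so far: 5)
  step 12: ref 5 -> HIT, frames=[5,1] (faults so far: 5)
  Optimal total faults: 5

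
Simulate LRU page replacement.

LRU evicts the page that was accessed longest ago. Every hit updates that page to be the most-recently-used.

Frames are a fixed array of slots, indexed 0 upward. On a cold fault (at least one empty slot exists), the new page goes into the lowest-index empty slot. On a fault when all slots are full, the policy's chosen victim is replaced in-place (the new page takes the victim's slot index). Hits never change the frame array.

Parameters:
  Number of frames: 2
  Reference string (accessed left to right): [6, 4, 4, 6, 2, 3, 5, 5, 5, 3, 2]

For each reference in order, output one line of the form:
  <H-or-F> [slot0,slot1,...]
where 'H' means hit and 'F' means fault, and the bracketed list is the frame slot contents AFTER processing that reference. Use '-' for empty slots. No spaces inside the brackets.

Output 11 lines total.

F [6,-]
F [6,4]
H [6,4]
H [6,4]
F [6,2]
F [3,2]
F [3,5]
H [3,5]
H [3,5]
H [3,5]
F [3,2]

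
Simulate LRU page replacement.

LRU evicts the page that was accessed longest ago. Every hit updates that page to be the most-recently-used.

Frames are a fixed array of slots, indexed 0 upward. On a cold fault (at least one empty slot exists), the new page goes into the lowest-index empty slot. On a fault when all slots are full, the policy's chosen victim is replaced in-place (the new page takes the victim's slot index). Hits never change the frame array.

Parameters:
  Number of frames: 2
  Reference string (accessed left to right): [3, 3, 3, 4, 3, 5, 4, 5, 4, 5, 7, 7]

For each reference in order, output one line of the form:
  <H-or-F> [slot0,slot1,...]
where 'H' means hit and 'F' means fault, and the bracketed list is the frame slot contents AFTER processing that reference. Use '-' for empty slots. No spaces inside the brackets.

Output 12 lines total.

F [3,-]
H [3,-]
H [3,-]
F [3,4]
H [3,4]
F [3,5]
F [4,5]
H [4,5]
H [4,5]
H [4,5]
F [7,5]
H [7,5]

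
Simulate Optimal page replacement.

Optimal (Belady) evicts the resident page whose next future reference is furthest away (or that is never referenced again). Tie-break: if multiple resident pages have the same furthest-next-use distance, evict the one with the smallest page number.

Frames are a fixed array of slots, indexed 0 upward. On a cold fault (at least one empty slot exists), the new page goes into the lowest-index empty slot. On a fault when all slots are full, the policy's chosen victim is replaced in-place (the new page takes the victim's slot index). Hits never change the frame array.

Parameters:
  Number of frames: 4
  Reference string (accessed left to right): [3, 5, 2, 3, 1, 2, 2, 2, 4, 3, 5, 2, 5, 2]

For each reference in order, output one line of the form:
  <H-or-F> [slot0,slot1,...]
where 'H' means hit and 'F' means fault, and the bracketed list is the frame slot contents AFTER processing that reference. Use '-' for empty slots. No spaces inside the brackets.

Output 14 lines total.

F [3,-,-,-]
F [3,5,-,-]
F [3,5,2,-]
H [3,5,2,-]
F [3,5,2,1]
H [3,5,2,1]
H [3,5,2,1]
H [3,5,2,1]
F [3,5,2,4]
H [3,5,2,4]
H [3,5,2,4]
H [3,5,2,4]
H [3,5,2,4]
H [3,5,2,4]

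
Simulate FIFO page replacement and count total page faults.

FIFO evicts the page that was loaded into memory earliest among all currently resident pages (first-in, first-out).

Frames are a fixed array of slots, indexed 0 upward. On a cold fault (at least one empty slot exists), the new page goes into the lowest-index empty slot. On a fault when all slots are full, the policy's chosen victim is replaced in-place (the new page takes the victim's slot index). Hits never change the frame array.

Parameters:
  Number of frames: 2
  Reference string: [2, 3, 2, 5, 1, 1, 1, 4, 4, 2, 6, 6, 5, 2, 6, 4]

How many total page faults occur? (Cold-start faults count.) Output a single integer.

Step 0: ref 2 → FAULT, frames=[2,-]
Step 1: ref 3 → FAULT, frames=[2,3]
Step 2: ref 2 → HIT, frames=[2,3]
Step 3: ref 5 → FAULT (evict 2), frames=[5,3]
Step 4: ref 1 → FAULT (evict 3), frames=[5,1]
Step 5: ref 1 → HIT, frames=[5,1]
Step 6: ref 1 → HIT, frames=[5,1]
Step 7: ref 4 → FAULT (evict 5), frames=[4,1]
Step 8: ref 4 → HIT, frames=[4,1]
Step 9: ref 2 → FAULT (evict 1), frames=[4,2]
Step 10: ref 6 → FAULT (evict 4), frames=[6,2]
Step 11: ref 6 → HIT, frames=[6,2]
Step 12: ref 5 → FAULT (evict 2), frames=[6,5]
Step 13: ref 2 → FAULT (evict 6), frames=[2,5]
Step 14: ref 6 → FAULT (evict 5), frames=[2,6]
Step 15: ref 4 → FAULT (evict 2), frames=[4,6]
Total faults: 11

Answer: 11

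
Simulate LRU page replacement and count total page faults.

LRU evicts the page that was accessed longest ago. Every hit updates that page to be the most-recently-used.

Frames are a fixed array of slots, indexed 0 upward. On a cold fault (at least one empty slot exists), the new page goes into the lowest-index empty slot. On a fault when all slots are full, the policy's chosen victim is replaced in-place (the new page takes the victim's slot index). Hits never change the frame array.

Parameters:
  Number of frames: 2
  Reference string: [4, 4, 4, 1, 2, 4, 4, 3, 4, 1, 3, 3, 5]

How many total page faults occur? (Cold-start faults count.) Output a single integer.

Answer: 8

Derivation:
Step 0: ref 4 → FAULT, frames=[4,-]
Step 1: ref 4 → HIT, frames=[4,-]
Step 2: ref 4 → HIT, frames=[4,-]
Step 3: ref 1 → FAULT, frames=[4,1]
Step 4: ref 2 → FAULT (evict 4), frames=[2,1]
Step 5: ref 4 → FAULT (evict 1), frames=[2,4]
Step 6: ref 4 → HIT, frames=[2,4]
Step 7: ref 3 → FAULT (evict 2), frames=[3,4]
Step 8: ref 4 → HIT, frames=[3,4]
Step 9: ref 1 → FAULT (evict 3), frames=[1,4]
Step 10: ref 3 → FAULT (evict 4), frames=[1,3]
Step 11: ref 3 → HIT, frames=[1,3]
Step 12: ref 5 → FAULT (evict 1), frames=[5,3]
Total faults: 8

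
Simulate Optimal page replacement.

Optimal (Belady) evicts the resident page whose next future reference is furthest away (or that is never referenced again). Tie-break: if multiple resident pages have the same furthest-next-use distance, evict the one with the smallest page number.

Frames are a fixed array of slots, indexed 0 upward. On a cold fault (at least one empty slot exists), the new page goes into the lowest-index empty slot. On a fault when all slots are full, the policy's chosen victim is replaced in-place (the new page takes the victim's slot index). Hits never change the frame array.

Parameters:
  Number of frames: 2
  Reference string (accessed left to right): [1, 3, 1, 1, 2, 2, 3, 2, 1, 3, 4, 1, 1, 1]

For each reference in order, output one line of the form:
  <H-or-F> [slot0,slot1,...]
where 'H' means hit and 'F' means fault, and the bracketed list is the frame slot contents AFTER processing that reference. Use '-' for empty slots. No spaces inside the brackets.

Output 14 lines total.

F [1,-]
F [1,3]
H [1,3]
H [1,3]
F [2,3]
H [2,3]
H [2,3]
H [2,3]
F [1,3]
H [1,3]
F [1,4]
H [1,4]
H [1,4]
H [1,4]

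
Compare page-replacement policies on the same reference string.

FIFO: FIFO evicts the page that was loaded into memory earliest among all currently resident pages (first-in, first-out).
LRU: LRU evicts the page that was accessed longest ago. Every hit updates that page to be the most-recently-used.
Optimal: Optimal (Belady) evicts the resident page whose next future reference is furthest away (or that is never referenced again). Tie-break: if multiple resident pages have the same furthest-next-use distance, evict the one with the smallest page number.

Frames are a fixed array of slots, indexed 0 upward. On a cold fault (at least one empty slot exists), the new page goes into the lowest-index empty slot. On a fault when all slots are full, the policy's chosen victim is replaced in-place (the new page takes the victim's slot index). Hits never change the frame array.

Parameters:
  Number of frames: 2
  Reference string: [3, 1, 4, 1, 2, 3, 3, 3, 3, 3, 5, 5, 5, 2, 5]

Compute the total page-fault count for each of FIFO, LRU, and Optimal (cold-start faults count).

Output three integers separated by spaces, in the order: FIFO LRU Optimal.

Answer: 7 7 6

Derivation:
--- FIFO ---
  step 0: ref 3 -> FAULT, frames=[3,-] (faults so far: 1)
  step 1: ref 1 -> FAULT, frames=[3,1] (faults so far: 2)
  step 2: ref 4 -> FAULT, evict 3, frames=[4,1] (faults so far: 3)
  step 3: ref 1 -> HIT, frames=[4,1] (faults so far: 3)
  step 4: ref 2 -> FAULT, evict 1, frames=[4,2] (faults so far: 4)
  step 5: ref 3 -> FAULT, evict 4, frames=[3,2] (faults so far: 5)
  step 6: ref 3 -> HIT, frames=[3,2] (faults so far: 5)
  step 7: ref 3 -> HIT, frames=[3,2] (faults so far: 5)
  step 8: ref 3 -> HIT, frames=[3,2] (faults so far: 5)
  step 9: ref 3 -> HIT, frames=[3,2] (faults so far: 5)
  step 10: ref 5 -> FAULT, evict 2, frames=[3,5] (faults so far: 6)
  step 11: ref 5 -> HIT, frames=[3,5] (faults so far: 6)
  step 12: ref 5 -> HIT, frames=[3,5] (faults so far: 6)
  step 13: ref 2 -> FAULT, evict 3, frames=[2,5] (faults so far: 7)
  step 14: ref 5 -> HIT, frames=[2,5] (faults so far: 7)
  FIFO total faults: 7
--- LRU ---
  step 0: ref 3 -> FAULT, frames=[3,-] (faults so far: 1)
  step 1: ref 1 -> FAULT, frames=[3,1] (faults so far: 2)
  step 2: ref 4 -> FAULT, evict 3, frames=[4,1] (faults so far: 3)
  step 3: ref 1 -> HIT, frames=[4,1] (faults so far: 3)
  step 4: ref 2 -> FAULT, evict 4, frames=[2,1] (faults so far: 4)
  step 5: ref 3 -> FAULT, evict 1, frames=[2,3] (faults so far: 5)
  step 6: ref 3 -> HIT, frames=[2,3] (faults so far: 5)
  step 7: ref 3 -> HIT, frames=[2,3] (faults so far: 5)
  step 8: ref 3 -> HIT, frames=[2,3] (faults so far: 5)
  step 9: ref 3 -> HIT, frames=[2,3] (faults so far: 5)
  step 10: ref 5 -> FAULT, evict 2, frames=[5,3] (faults so far: 6)
  step 11: ref 5 -> HIT, frames=[5,3] (faults so far: 6)
  step 12: ref 5 -> HIT, frames=[5,3] (faults so far: 6)
  step 13: ref 2 -> FAULT, evict 3, frames=[5,2] (faults so far: 7)
  step 14: ref 5 -> HIT, frames=[5,2] (faults so far: 7)
  LRU total faults: 7
--- Optimal ---
  step 0: ref 3 -> FAULT, frames=[3,-] (faults so far: 1)
  step 1: ref 1 -> FAULT, frames=[3,1] (faults so far: 2)
  step 2: ref 4 -> FAULT, evict 3, frames=[4,1] (faults so far: 3)
  step 3: ref 1 -> HIT, frames=[4,1] (faults so far: 3)
  step 4: ref 2 -> FAULT, evict 1, frames=[4,2] (faults so far: 4)
  step 5: ref 3 -> FAULT, evict 4, frames=[3,2] (faults so far: 5)
  step 6: ref 3 -> HIT, frames=[3,2] (faults so far: 5)
  step 7: ref 3 -> HIT, frames=[3,2] (faults so far: 5)
  step 8: ref 3 -> HIT, frames=[3,2] (faults so far: 5)
  step 9: ref 3 -> HIT, frames=[3,2] (faults so far: 5)
  step 10: ref 5 -> FAULT, evict 3, frames=[5,2] (faults so far: 6)
  step 11: ref 5 -> HIT, frames=[5,2] (faults so far: 6)
  step 12: ref 5 -> HIT, frames=[5,2] (faults so far: 6)
  step 13: ref 2 -> HIT, frames=[5,2] (faults so far: 6)
  step 14: ref 5 -> HIT, frames=[5,2] (faults so far: 6)
  Optimal total faults: 6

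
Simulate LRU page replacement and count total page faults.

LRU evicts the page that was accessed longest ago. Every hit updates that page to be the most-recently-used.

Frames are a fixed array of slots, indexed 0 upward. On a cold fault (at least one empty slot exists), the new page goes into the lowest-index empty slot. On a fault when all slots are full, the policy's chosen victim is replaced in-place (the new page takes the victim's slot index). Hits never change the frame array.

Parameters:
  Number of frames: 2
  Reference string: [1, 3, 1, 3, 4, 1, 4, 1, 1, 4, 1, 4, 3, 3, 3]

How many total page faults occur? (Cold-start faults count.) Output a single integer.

Step 0: ref 1 → FAULT, frames=[1,-]
Step 1: ref 3 → FAULT, frames=[1,3]
Step 2: ref 1 → HIT, frames=[1,3]
Step 3: ref 3 → HIT, frames=[1,3]
Step 4: ref 4 → FAULT (evict 1), frames=[4,3]
Step 5: ref 1 → FAULT (evict 3), frames=[4,1]
Step 6: ref 4 → HIT, frames=[4,1]
Step 7: ref 1 → HIT, frames=[4,1]
Step 8: ref 1 → HIT, frames=[4,1]
Step 9: ref 4 → HIT, frames=[4,1]
Step 10: ref 1 → HIT, frames=[4,1]
Step 11: ref 4 → HIT, frames=[4,1]
Step 12: ref 3 → FAULT (evict 1), frames=[4,3]
Step 13: ref 3 → HIT, frames=[4,3]
Step 14: ref 3 → HIT, frames=[4,3]
Total faults: 5

Answer: 5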